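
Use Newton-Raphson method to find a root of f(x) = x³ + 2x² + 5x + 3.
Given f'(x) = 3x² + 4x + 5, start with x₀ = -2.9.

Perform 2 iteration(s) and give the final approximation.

f(x) = x³ + 2x² + 5x + 3
f'(x) = 3x² + 4x + 5
x₀ = -2.9

Newton-Raphson formula: x_{n+1} = x_n - f(x_n)/f'(x_n)

Iteration 1:
  f(-2.900000) = -19.069000
  f'(-2.900000) = 18.630000
  x_1 = -2.900000 - (-19.069000)/18.630000 = -1.876436
Iteration 2:
  f(-1.876436) = -5.947109
  f'(-1.876436) = 8.057291
  x_2 = -1.876436 - (-5.947109)/8.057291 = -1.138333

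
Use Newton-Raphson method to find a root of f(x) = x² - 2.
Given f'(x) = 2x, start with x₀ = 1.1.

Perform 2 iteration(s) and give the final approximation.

f(x) = x² - 2
f'(x) = 2x
x₀ = 1.1

Newton-Raphson formula: x_{n+1} = x_n - f(x_n)/f'(x_n)

Iteration 1:
  f(1.100000) = -0.790000
  f'(1.100000) = 2.200000
  x_1 = 1.100000 - (-0.790000)/2.200000 = 1.459091
Iteration 2:
  f(1.459091) = 0.128946
  f'(1.459091) = 2.918182
  x_2 = 1.459091 - 0.128946/2.918182 = 1.414904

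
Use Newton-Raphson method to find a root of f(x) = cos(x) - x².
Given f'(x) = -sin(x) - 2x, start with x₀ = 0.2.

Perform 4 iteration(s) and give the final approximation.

f(x) = cos(x) - x²
f'(x) = -sin(x) - 2x
x₀ = 0.2

Newton-Raphson formula: x_{n+1} = x_n - f(x_n)/f'(x_n)

Iteration 1:
  f(0.200000) = 0.940067
  f'(0.200000) = -0.598669
  x_1 = 0.200000 - 0.940067/(-0.598669) = 1.770260
Iteration 2:
  f(1.770260) = -3.331965
  f'(1.770260) = -4.520693
  x_2 = 1.770260 - (-3.331965)/(-4.520693) = 1.033213
Iteration 3:
  f(1.033213) = -0.555467
  f'(1.033213) = -2.925374
  x_3 = 1.033213 - (-0.555467)/(-2.925374) = 0.843334
Iteration 4:
  f(0.843334) = -0.046236
  f'(0.843334) = -2.433532
  x_4 = 0.843334 - (-0.046236)/(-2.433532) = 0.824335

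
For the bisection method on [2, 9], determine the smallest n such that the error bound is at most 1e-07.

We need (b-a)/2^n ≤ 1e-07
(9 - 2)/2^n ≤ 1e-07
7/2^n ≤ 1e-07
2^n ≥ 70000000
n ≥ log₂(70000000) = 26.06
n ≥ 27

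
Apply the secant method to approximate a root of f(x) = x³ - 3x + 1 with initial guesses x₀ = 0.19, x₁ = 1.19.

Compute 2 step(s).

f(x) = x³ - 3x + 1
x₀ = 0.19, x₁ = 1.19

Secant formula: x_{n+1} = x_n - f(x_n)(x_n - x_{n-1})/(f(x_n) - f(x_{n-1}))

Iteration 1:
  f(0.190000) = 0.436859
  f(1.190000) = -0.884841
  x_2 = 1.190000 - (-0.884841)×(1.190000 - 0.190000)/(-0.884841 - 0.436859)
       = 0.520528
Iteration 2:
  f(1.190000) = -0.884841
  f(0.520528) = -0.420547
  x_3 = 0.520528 - (-0.420547)×(0.520528 - 1.190000)/(-0.420547 - (-0.884841))
       = -0.085866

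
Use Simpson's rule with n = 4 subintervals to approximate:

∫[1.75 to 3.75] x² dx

f(x) = x²
a = 1.75, b = 3.75, n = 4
h = (b - a)/n = 0.500000

Simpson's rule: (h/3)[f(x₀) + 4f(x₁) + 2f(x₂) + ... + f(xₙ)]

x_0 = 1.7500, f(x_0) = 3.062500, coefficient = 1
x_1 = 2.2500, f(x_1) = 5.062500, coefficient = 4
x_2 = 2.7500, f(x_2) = 7.562500, coefficient = 2
x_3 = 3.2500, f(x_3) = 10.562500, coefficient = 4
x_4 = 3.7500, f(x_4) = 14.062500, coefficient = 1

I ≈ (0.500000/3) × 94.750000 = 15.791667
Exact value: 15.791667
Error: 0.000000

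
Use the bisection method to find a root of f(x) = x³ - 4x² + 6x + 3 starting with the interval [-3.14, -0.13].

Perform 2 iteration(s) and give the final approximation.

f(x) = x³ - 4x² + 6x + 3
Initial interval: [-3.14, -0.13]

Iteration 1:
  c_1 = (-3.140000 + (-0.130000))/2 = -1.635000
  f(c_1) = f(-1.635000) = -21.873623
  f(a) × f(c) ≥ 0, new interval: [-1.635000, -0.130000]
Iteration 2:
  c_2 = (-1.635000 + (-0.130000))/2 = -0.882500
  f(c_2) = f(-0.882500) = -6.097522
  f(a) × f(c) ≥ 0, new interval: [-0.882500, -0.130000]

After 2 iteration(s), the approximation is c_2 = -0.882500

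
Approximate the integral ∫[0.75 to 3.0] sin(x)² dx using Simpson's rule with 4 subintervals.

f(x) = sin(x)²
a = 0.75, b = 3.0, n = 4
h = (b - a)/n = 0.562500

Simpson's rule: (h/3)[f(x₀) + 4f(x₁) + 2f(x₂) + ... + f(xₙ)]

x_0 = 0.7500, f(x_0) = 0.464631, coefficient = 1
x_1 = 1.3125, f(x_1) = 0.934754, coefficient = 4
x_2 = 1.8750, f(x_2) = 0.910280, coefficient = 2
x_3 = 2.4375, f(x_3) = 0.419052, coefficient = 4
x_4 = 3.0000, f(x_4) = 0.019915, coefficient = 1

I ≈ (0.562500/3) × 7.720329 = 1.447562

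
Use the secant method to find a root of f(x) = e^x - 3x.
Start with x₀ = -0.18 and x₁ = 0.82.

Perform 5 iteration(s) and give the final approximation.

f(x) = e^x - 3x
x₀ = -0.18, x₁ = 0.82

Secant formula: x_{n+1} = x_n - f(x_n)(x_n - x_{n-1})/(f(x_n) - f(x_{n-1}))

Iteration 1:
  f(-0.180000) = 1.375270
  f(0.820000) = -0.189500
  x_2 = 0.820000 - (-0.189500)×(0.820000 - (-0.180000))/(-0.189500 - 1.375270)
       = 0.698896
Iteration 2:
  f(0.820000) = -0.189500
  f(0.698896) = -0.085157
  x_3 = 0.698896 - (-0.085157)×(0.698896 - 0.820000)/(-0.085157 - (-0.189500))
       = 0.600060
Iteration 3:
  f(0.698896) = -0.085157
  f(0.600060) = 0.022049
  x_4 = 0.600060 - 0.022049×(0.600060 - 0.698896)/(0.022049 - (-0.085157))
       = 0.620387
Iteration 4:
  f(0.600060) = 0.022049
  f(0.620387) = -0.001513
  x_5 = 0.620387 - (-0.001513)×(0.620387 - 0.600060)/(-0.001513 - 0.022049)
       = 0.619081
Iteration 5:
  f(0.620387) = -0.001513
  f(0.619081) = -0.000023
  x_6 = 0.619081 - (-0.000023)×(0.619081 - 0.620387)/(-0.000023 - (-0.001513))
       = 0.619061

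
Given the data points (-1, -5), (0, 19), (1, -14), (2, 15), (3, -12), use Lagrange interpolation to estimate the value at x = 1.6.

Lagrange interpolation formula:
P(x) = Σ yᵢ × Lᵢ(x)
where Lᵢ(x) = Π_{j≠i} (x - xⱼ)/(xᵢ - xⱼ)

L_0(1.6) = (1.6 - 0)/(-1 - 0) × (1.6 - 1)/(-1 - 1) × (1.6 - 2)/(-1 - 2) × (1.6 - 3)/(-1 - 3) = 0.022400
L_1(1.6) = (1.6 - (-1))/(0 - (-1)) × (1.6 - 1)/(0 - 1) × (1.6 - 2)/(0 - 2) × (1.6 - 3)/(0 - 3) = -0.145600
L_2(1.6) = (1.6 - (-1))/(1 - (-1)) × (1.6 - 0)/(1 - 0) × (1.6 - 2)/(1 - 2) × (1.6 - 3)/(1 - 3) = 0.582400
L_3(1.6) = (1.6 - (-1))/(2 - (-1)) × (1.6 - 0)/(2 - 0) × (1.6 - 1)/(2 - 1) × (1.6 - 3)/(2 - 3) = 0.582400
L_4(1.6) = (1.6 - (-1))/(3 - (-1)) × (1.6 - 0)/(3 - 0) × (1.6 - 1)/(3 - 1) × (1.6 - 2)/(3 - 2) = -0.041600

P(1.6) = (-5)×L_0(1.6) + 19×L_1(1.6) + (-14)×L_2(1.6) + 15×L_3(1.6) + (-12)×L_4(1.6)
P(1.6) = -1.796800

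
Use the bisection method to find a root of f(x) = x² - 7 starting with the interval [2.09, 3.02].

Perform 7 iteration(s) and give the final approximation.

f(x) = x² - 7
Initial interval: [2.09, 3.02]

Iteration 1:
  c_1 = (2.090000 + 3.020000)/2 = 2.555000
  f(c_1) = f(2.555000) = -0.471975
  f(a) × f(c) ≥ 0, new interval: [2.555000, 3.020000]
Iteration 2:
  c_2 = (2.555000 + 3.020000)/2 = 2.787500
  f(c_2) = f(2.787500) = 0.770156
  f(a) × f(c) < 0, new interval: [2.555000, 2.787500]
Iteration 3:
  c_3 = (2.555000 + 2.787500)/2 = 2.671250
  f(c_3) = f(2.671250) = 0.135577
  f(a) × f(c) < 0, new interval: [2.555000, 2.671250]
Iteration 4:
  c_4 = (2.555000 + 2.671250)/2 = 2.613125
  f(c_4) = f(2.613125) = -0.171578
  f(a) × f(c) ≥ 0, new interval: [2.613125, 2.671250]
Iteration 5:
  c_5 = (2.613125 + 2.671250)/2 = 2.642187
  f(c_5) = f(2.642187) = -0.018845
  f(a) × f(c) ≥ 0, new interval: [2.642187, 2.671250]
Iteration 6:
  c_6 = (2.642187 + 2.671250)/2 = 2.656719
  f(c_6) = f(2.656719) = 0.058155
  f(a) × f(c) < 0, new interval: [2.642187, 2.656719]
Iteration 7:
  c_7 = (2.642187 + 2.656719)/2 = 2.649453
  f(c_7) = f(2.649453) = 0.019602
  f(a) × f(c) < 0, new interval: [2.642187, 2.649453]

After 7 iteration(s), the approximation is c_7 = 2.649453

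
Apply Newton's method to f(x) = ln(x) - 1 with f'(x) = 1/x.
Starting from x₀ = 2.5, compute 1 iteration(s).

f(x) = ln(x) - 1
f'(x) = 1/x
x₀ = 2.5

Newton-Raphson formula: x_{n+1} = x_n - f(x_n)/f'(x_n)

Iteration 1:
  f(2.500000) = -0.083709
  f'(2.500000) = 0.400000
  x_1 = 2.500000 - (-0.083709)/0.400000 = 2.709273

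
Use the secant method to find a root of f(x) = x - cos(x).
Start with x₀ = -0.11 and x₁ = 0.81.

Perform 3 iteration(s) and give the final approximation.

f(x) = x - cos(x)
x₀ = -0.11, x₁ = 0.81

Secant formula: x_{n+1} = x_n - f(x_n)(x_n - x_{n-1})/(f(x_n) - f(x_{n-1}))

Iteration 1:
  f(-0.110000) = -1.103956
  f(0.810000) = 0.120502
  x_2 = 0.810000 - 0.120502×(0.810000 - (-0.110000))/(0.120502 - (-1.103956))
       = 0.719461
Iteration 2:
  f(0.810000) = 0.120502
  f(0.719461) = -0.032700
  x_3 = 0.719461 - (-0.032700)×(0.719461 - 0.810000)/(-0.032700 - 0.120502)
       = 0.738786
Iteration 3:
  f(0.719461) = -0.032700
  f(0.738786) = -0.000501
  x_4 = 0.738786 - (-0.000501)×(0.738786 - 0.719461)/(-0.000501 - (-0.032700))
       = 0.739086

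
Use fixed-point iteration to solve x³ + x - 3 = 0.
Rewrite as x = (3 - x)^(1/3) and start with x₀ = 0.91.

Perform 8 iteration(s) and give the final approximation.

Equation: x³ + x - 3 = 0
Fixed-point form: x = (3 - x)^(1/3)
x₀ = 0.91

x_1 = g(0.910000) = 1.278543
x_2 = g(1.278543) = 1.198483
x_3 = g(1.198483) = 1.216782
x_4 = g(1.216782) = 1.212648
x_5 = g(1.212648) = 1.213584
x_6 = g(1.213584) = 1.213373
x_7 = g(1.213373) = 1.213421
x_8 = g(1.213421) = 1.213410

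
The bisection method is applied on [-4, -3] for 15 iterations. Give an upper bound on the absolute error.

Bisection error bound: |error| ≤ (b-a)/2^n
|error| ≤ (-3 - (-4))/2^15 = 1/2^15
|error| ≤ 0.0000305176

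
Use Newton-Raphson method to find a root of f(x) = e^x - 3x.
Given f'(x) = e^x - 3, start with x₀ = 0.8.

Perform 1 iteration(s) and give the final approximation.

f(x) = e^x - 3x
f'(x) = e^x - 3
x₀ = 0.8

Newton-Raphson formula: x_{n+1} = x_n - f(x_n)/f'(x_n)

Iteration 1:
  f(0.800000) = -0.174459
  f'(0.800000) = -0.774459
  x_1 = 0.800000 - (-0.174459)/(-0.774459) = 0.574734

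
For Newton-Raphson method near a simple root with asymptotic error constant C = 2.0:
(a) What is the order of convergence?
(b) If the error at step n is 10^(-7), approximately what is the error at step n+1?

(a) Newton-Raphson has quadratic (order 2) convergence near simple roots.
    This means |e_{n+1}| ≈ C|e_n|².

(b) With |e_n| = 10^(-7) and C = 2.0:
    |e_{n+1}| ≈ 2.0 × (10^(-7))² = 2.0 × 10^(-14)

(a) 2 (quadratic); (b) |e_{n+1}| ≈ 2.000e-14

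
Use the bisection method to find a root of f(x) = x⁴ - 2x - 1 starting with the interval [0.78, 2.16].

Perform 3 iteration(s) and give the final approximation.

f(x) = x⁴ - 2x - 1
Initial interval: [0.78, 2.16]

Iteration 1:
  c_1 = (0.780000 + 2.160000)/2 = 1.470000
  f(c_1) = f(1.470000) = 0.729489
  f(a) × f(c) < 0, new interval: [0.780000, 1.470000]
Iteration 2:
  c_2 = (0.780000 + 1.470000)/2 = 1.125000
  f(c_2) = f(1.125000) = -1.648193
  f(a) × f(c) ≥ 0, new interval: [1.125000, 1.470000]
Iteration 3:
  c_3 = (1.125000 + 1.470000)/2 = 1.297500
  f(c_3) = f(1.297500) = -0.760807
  f(a) × f(c) ≥ 0, new interval: [1.297500, 1.470000]

After 3 iteration(s), the approximation is c_3 = 1.297500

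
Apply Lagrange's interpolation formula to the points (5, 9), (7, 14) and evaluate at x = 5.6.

Lagrange interpolation formula:
P(x) = Σ yᵢ × Lᵢ(x)
where Lᵢ(x) = Π_{j≠i} (x - xⱼ)/(xᵢ - xⱼ)

L_0(5.6) = (5.6 - 7)/(5 - 7) = 0.700000
L_1(5.6) = (5.6 - 5)/(7 - 5) = 0.300000

P(5.6) = 9×L_0(5.6) + 14×L_1(5.6)
P(5.6) = 10.500000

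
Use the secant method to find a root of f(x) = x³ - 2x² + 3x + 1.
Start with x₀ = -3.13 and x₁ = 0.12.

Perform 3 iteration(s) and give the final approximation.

f(x) = x³ - 2x² + 3x + 1
x₀ = -3.13, x₁ = 0.12

Secant formula: x_{n+1} = x_n - f(x_n)(x_n - x_{n-1})/(f(x_n) - f(x_{n-1}))

Iteration 1:
  f(-3.130000) = -58.648097
  f(0.120000) = 1.332928
  x_2 = 0.120000 - 1.332928×(0.120000 - (-3.130000))/(1.332928 - (-58.648097))
       = 0.047777
Iteration 2:
  f(0.120000) = 1.332928
  f(0.047777) = 1.138874
  x_3 = 0.047777 - 1.138874×(0.047777 - 0.120000)/(1.138874 - 1.332928)
       = -0.376091
Iteration 3:
  f(0.047777) = 1.138874
  f(-0.376091) = -0.464358
  x_4 = -0.376091 - (-0.464358)×(-0.376091 - 0.047777)/(-0.464358 - 1.138874)
       = -0.253323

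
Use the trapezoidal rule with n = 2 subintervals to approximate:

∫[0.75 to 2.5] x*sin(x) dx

f(x) = x*sin(x)
a = 0.75, b = 2.5, n = 2
h = (b - a)/n = 0.875000

Trapezoidal rule: (h/2)[f(x₀) + 2f(x₁) + 2f(x₂) + ... + f(xₙ)]

x_0 = 0.7500, f(x_0) = 0.511229, coefficient = 1
x_1 = 1.6250, f(x_1) = 1.622613, coefficient = 2
x_2 = 2.5000, f(x_2) = 1.496180, coefficient = 1

I ≈ (0.875000/2) × 5.252636 = 2.298028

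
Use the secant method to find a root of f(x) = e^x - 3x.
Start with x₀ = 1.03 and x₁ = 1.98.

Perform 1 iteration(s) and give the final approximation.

f(x) = e^x - 3x
x₀ = 1.03, x₁ = 1.98

Secant formula: x_{n+1} = x_n - f(x_n)(x_n - x_{n-1})/(f(x_n) - f(x_{n-1}))

Iteration 1:
  f(1.030000) = -0.288934
  f(1.980000) = 1.302743
  x_2 = 1.980000 - 1.302743×(1.980000 - 1.030000)/(1.302743 - (-0.288934))
       = 1.202452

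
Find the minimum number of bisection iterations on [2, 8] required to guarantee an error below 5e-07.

We need (b-a)/2^n ≤ 5e-07
(8 - 2)/2^n ≤ 5e-07
6/2^n ≤ 5e-07
2^n ≥ 12000000
n ≥ log₂(12000000) = 23.52
n ≥ 24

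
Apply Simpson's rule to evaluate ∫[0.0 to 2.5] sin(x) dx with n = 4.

f(x) = sin(x)
a = 0.0, b = 2.5, n = 4
h = (b - a)/n = 0.625000

Simpson's rule: (h/3)[f(x₀) + 4f(x₁) + 2f(x₂) + ... + f(xₙ)]

x_0 = 0.0000, f(x_0) = 0.000000, coefficient = 1
x_1 = 0.6250, f(x_1) = 0.585097, coefficient = 4
x_2 = 1.2500, f(x_2) = 0.948985, coefficient = 2
x_3 = 1.8750, f(x_3) = 0.954086, coefficient = 4
x_4 = 2.5000, f(x_4) = 0.598472, coefficient = 1

I ≈ (0.625000/3) × 8.653174 = 1.802745
Exact value: 1.801144
Error: 0.001601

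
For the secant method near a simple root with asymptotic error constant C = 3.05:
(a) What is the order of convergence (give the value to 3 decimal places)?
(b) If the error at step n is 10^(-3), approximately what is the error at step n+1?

(a) Secant method has superlinear convergence with order φ = (1+√5)/2 ≈ 1.618.
    This means |e_{n+1}| ≈ C|e_n|^1.618.

(b) With |e_n| = 10^(-3) and C = 3.05:
    |e_{n+1}| ≈ 3.05 × (10^(-3))^1.618 = 3.05 × 10^(-4.85)

(a) ≈ 1.618 (golden ratio); (b) |e_{n+1}| ≈ 4.268e-05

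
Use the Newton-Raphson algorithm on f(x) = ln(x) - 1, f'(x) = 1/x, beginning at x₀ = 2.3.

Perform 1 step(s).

f(x) = ln(x) - 1
f'(x) = 1/x
x₀ = 2.3

Newton-Raphson formula: x_{n+1} = x_n - f(x_n)/f'(x_n)

Iteration 1:
  f(2.300000) = -0.167091
  f'(2.300000) = 0.434783
  x_1 = 2.300000 - (-0.167091)/0.434783 = 2.684309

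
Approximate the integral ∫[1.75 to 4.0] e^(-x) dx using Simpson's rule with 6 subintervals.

f(x) = e^(-x)
a = 1.75, b = 4.0, n = 6
h = (b - a)/n = 0.375000

Simpson's rule: (h/3)[f(x₀) + 4f(x₁) + 2f(x₂) + ... + f(xₙ)]

x_0 = 1.7500, f(x_0) = 0.173774, coefficient = 1
x_1 = 2.1250, f(x_1) = 0.119433, coefficient = 4
x_2 = 2.5000, f(x_2) = 0.082085, coefficient = 2
x_3 = 2.8750, f(x_3) = 0.056416, coefficient = 4
x_4 = 3.2500, f(x_4) = 0.038774, coefficient = 2
x_5 = 3.6250, f(x_5) = 0.026649, coefficient = 4
x_6 = 4.0000, f(x_6) = 0.018316, coefficient = 1

I ≈ (0.375000/3) × 1.243801 = 0.155475
Exact value: 0.155458
Error: 0.000017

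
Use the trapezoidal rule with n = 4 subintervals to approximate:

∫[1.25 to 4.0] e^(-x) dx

f(x) = e^(-x)
a = 1.25, b = 4.0, n = 4
h = (b - a)/n = 0.687500

Trapezoidal rule: (h/2)[f(x₀) + 2f(x₁) + 2f(x₂) + ... + f(xₙ)]

x_0 = 1.2500, f(x_0) = 0.286505, coefficient = 1
x_1 = 1.9375, f(x_1) = 0.144064, coefficient = 2
x_2 = 2.6250, f(x_2) = 0.072440, coefficient = 2
x_3 = 3.3125, f(x_3) = 0.036425, coefficient = 2
x_4 = 4.0000, f(x_4) = 0.018316, coefficient = 1

I ≈ (0.687500/2) × 0.810677 = 0.278670
Exact value: 0.268189
Error: 0.010481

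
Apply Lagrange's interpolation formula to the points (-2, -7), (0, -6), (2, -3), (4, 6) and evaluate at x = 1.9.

Lagrange interpolation formula:
P(x) = Σ yᵢ × Lᵢ(x)
where Lᵢ(x) = Π_{j≠i} (x - xⱼ)/(xᵢ - xⱼ)

L_0(1.9) = (1.9 - 0)/(-2 - 0) × (1.9 - 2)/(-2 - 2) × (1.9 - 4)/(-2 - 4) = -0.008313
L_1(1.9) = (1.9 - (-2))/(0 - (-2)) × (1.9 - 2)/(0 - 2) × (1.9 - 4)/(0 - 4) = 0.051188
L_2(1.9) = (1.9 - (-2))/(2 - (-2)) × (1.9 - 0)/(2 - 0) × (1.9 - 4)/(2 - 4) = 0.972562
L_3(1.9) = (1.9 - (-2))/(4 - (-2)) × (1.9 - 0)/(4 - 0) × (1.9 - 2)/(4 - 2) = -0.015438

P(1.9) = (-7)×L_0(1.9) + (-6)×L_1(1.9) + (-3)×L_2(1.9) + 6×L_3(1.9)
P(1.9) = -3.259250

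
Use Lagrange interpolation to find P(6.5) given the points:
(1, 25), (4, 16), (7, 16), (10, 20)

Lagrange interpolation formula:
P(x) = Σ yᵢ × Lᵢ(x)
where Lᵢ(x) = Π_{j≠i} (x - xⱼ)/(xᵢ - xⱼ)

L_0(6.5) = (6.5 - 4)/(1 - 4) × (6.5 - 7)/(1 - 7) × (6.5 - 10)/(1 - 10) = -0.027006
L_1(6.5) = (6.5 - 1)/(4 - 1) × (6.5 - 7)/(4 - 7) × (6.5 - 10)/(4 - 10) = 0.178241
L_2(6.5) = (6.5 - 1)/(7 - 1) × (6.5 - 4)/(7 - 4) × (6.5 - 10)/(7 - 10) = 0.891204
L_3(6.5) = (6.5 - 1)/(10 - 1) × (6.5 - 4)/(10 - 4) × (6.5 - 7)/(10 - 7) = -0.042438

P(6.5) = 25×L_0(6.5) + 16×L_1(6.5) + 16×L_2(6.5) + 20×L_3(6.5)
P(6.5) = 15.587191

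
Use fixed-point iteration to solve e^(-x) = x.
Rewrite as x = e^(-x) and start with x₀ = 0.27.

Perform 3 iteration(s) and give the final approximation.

Equation: e^(-x) = x
Fixed-point form: x = e^(-x)
x₀ = 0.27

x_1 = g(0.270000) = 0.763379
x_2 = g(0.763379) = 0.466089
x_3 = g(0.466089) = 0.627452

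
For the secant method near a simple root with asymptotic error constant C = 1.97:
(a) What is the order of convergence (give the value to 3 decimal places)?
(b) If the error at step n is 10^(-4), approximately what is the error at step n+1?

(a) Secant method has superlinear convergence with order φ = (1+√5)/2 ≈ 1.618.
    This means |e_{n+1}| ≈ C|e_n|^1.618.

(b) With |e_n| = 10^(-4) and C = 1.97:
    |e_{n+1}| ≈ 1.97 × (10^(-4))^1.618 = 1.97 × 10^(-6.47)

(a) ≈ 1.618 (golden ratio); (b) |e_{n+1}| ≈ 6.642e-07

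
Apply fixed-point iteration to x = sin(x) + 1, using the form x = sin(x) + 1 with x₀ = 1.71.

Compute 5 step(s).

Equation: x = sin(x) + 1
Fixed-point form: x = sin(x) + 1
x₀ = 1.71

x_1 = g(1.710000) = 1.990327
x_2 = g(1.990327) = 1.913280
x_3 = g(1.913280) = 1.941923
x_4 = g(1.941923) = 1.931919
x_5 = g(1.931919) = 1.935501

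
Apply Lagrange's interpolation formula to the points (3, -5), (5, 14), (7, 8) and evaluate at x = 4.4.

Lagrange interpolation formula:
P(x) = Σ yᵢ × Lᵢ(x)
where Lᵢ(x) = Π_{j≠i} (x - xⱼ)/(xᵢ - xⱼ)

L_0(4.4) = (4.4 - 5)/(3 - 5) × (4.4 - 7)/(3 - 7) = 0.195000
L_1(4.4) = (4.4 - 3)/(5 - 3) × (4.4 - 7)/(5 - 7) = 0.910000
L_2(4.4) = (4.4 - 3)/(7 - 3) × (4.4 - 5)/(7 - 5) = -0.105000

P(4.4) = (-5)×L_0(4.4) + 14×L_1(4.4) + 8×L_2(4.4)
P(4.4) = 10.925000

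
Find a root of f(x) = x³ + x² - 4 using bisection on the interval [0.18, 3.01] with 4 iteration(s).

f(x) = x³ + x² - 4
Initial interval: [0.18, 3.01]

Iteration 1:
  c_1 = (0.180000 + 3.010000)/2 = 1.595000
  f(c_1) = f(1.595000) = 2.601745
  f(a) × f(c) < 0, new interval: [0.180000, 1.595000]
Iteration 2:
  c_2 = (0.180000 + 1.595000)/2 = 0.887500
  f(c_2) = f(0.887500) = -2.513299
  f(a) × f(c) ≥ 0, new interval: [0.887500, 1.595000]
Iteration 3:
  c_3 = (0.887500 + 1.595000)/2 = 1.241250
  f(c_3) = f(1.241250) = -0.546903
  f(a) × f(c) ≥ 0, new interval: [1.241250, 1.595000]
Iteration 4:
  c_4 = (1.241250 + 1.595000)/2 = 1.418125
  f(c_4) = f(1.418125) = 0.863039
  f(a) × f(c) < 0, new interval: [1.241250, 1.418125]

After 4 iteration(s), the approximation is c_4 = 1.418125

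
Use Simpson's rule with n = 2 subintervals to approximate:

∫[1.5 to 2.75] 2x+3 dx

f(x) = 2x+3
a = 1.5, b = 2.75, n = 2
h = (b - a)/n = 0.625000

Simpson's rule: (h/3)[f(x₀) + 4f(x₁) + 2f(x₂) + ... + f(xₙ)]

x_0 = 1.5000, f(x_0) = 6.000000, coefficient = 1
x_1 = 2.1250, f(x_1) = 7.250000, coefficient = 4
x_2 = 2.7500, f(x_2) = 8.500000, coefficient = 1

I ≈ (0.625000/3) × 43.500000 = 9.062500
Exact value: 9.062500
Error: 0.000000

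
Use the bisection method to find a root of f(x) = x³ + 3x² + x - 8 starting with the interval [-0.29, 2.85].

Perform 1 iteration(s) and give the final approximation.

f(x) = x³ + 3x² + x - 8
Initial interval: [-0.29, 2.85]

Iteration 1:
  c_1 = (-0.290000 + 2.850000)/2 = 1.280000
  f(c_1) = f(1.280000) = 0.292352
  f(a) × f(c) < 0, new interval: [-0.290000, 1.280000]

After 1 iteration(s), the approximation is c_1 = 1.280000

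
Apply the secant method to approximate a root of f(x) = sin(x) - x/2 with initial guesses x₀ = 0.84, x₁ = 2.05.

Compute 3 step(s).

f(x) = sin(x) - x/2
x₀ = 0.84, x₁ = 2.05

Secant formula: x_{n+1} = x_n - f(x_n)(x_n - x_{n-1})/(f(x_n) - f(x_{n-1}))

Iteration 1:
  f(0.840000) = 0.324643
  f(2.050000) = -0.137638
  x_2 = 2.050000 - (-0.137638)×(2.050000 - 0.840000)/(-0.137638 - 0.324643)
       = 1.689739
Iteration 2:
  f(2.050000) = -0.137638
  f(1.689739) = 0.148065
  x_3 = 1.689739 - 0.148065×(1.689739 - 2.050000)/(0.148065 - (-0.137638))
       = 1.876444
Iteration 3:
  f(1.689739) = 0.148065
  f(1.876444) = 0.015430
  x_4 = 1.876444 - 0.015430×(1.876444 - 1.689739)/(0.015430 - 0.148065)
       = 1.898165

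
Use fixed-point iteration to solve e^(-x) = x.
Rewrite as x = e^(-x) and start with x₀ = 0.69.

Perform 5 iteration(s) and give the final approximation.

Equation: e^(-x) = x
Fixed-point form: x = e^(-x)
x₀ = 0.69

x_1 = g(0.690000) = 0.501576
x_2 = g(0.501576) = 0.605575
x_3 = g(0.605575) = 0.545760
x_4 = g(0.545760) = 0.579401
x_5 = g(0.579401) = 0.560234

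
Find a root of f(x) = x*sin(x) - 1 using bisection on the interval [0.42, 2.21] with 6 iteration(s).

f(x) = x*sin(x) - 1
Initial interval: [0.42, 2.21]

Iteration 1:
  c_1 = (0.420000 + 2.210000)/2 = 1.315000
  f(c_1) = f(1.315000) = 0.272213
  f(a) × f(c) < 0, new interval: [0.420000, 1.315000]
Iteration 2:
  c_2 = (0.420000 + 1.315000)/2 = 0.867500
  f(c_2) = f(0.867500) = -0.338345
  f(a) × f(c) ≥ 0, new interval: [0.867500, 1.315000]
Iteration 3:
  c_3 = (0.867500 + 1.315000)/2 = 1.091250
  f(c_3) = f(1.091250) = -0.031838
  f(a) × f(c) ≥ 0, new interval: [1.091250, 1.315000]
Iteration 4:
  c_4 = (1.091250 + 1.315000)/2 = 1.203125
  f(c_4) = f(1.203125) = 0.122716
  f(a) × f(c) < 0, new interval: [1.091250, 1.203125]
Iteration 5:
  c_5 = (1.091250 + 1.203125)/2 = 1.147188
  f(c_5) = f(1.147188) = 0.045789
  f(a) × f(c) < 0, new interval: [1.091250, 1.147188]
Iteration 6:
  c_6 = (1.091250 + 1.147188)/2 = 1.119219
  f(c_6) = f(1.119219) = 0.007028
  f(a) × f(c) < 0, new interval: [1.091250, 1.119219]

After 6 iteration(s), the approximation is c_6 = 1.119219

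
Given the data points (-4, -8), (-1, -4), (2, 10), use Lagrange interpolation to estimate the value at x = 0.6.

Lagrange interpolation formula:
P(x) = Σ yᵢ × Lᵢ(x)
where Lᵢ(x) = Π_{j≠i} (x - xⱼ)/(xᵢ - xⱼ)

L_0(0.6) = (0.6 - (-1))/(-4 - (-1)) × (0.6 - 2)/(-4 - 2) = -0.124444
L_1(0.6) = (0.6 - (-4))/(-1 - (-4)) × (0.6 - 2)/(-1 - 2) = 0.715556
L_2(0.6) = (0.6 - (-4))/(2 - (-4)) × (0.6 - (-1))/(2 - (-1)) = 0.408889

P(0.6) = (-8)×L_0(0.6) + (-4)×L_1(0.6) + 10×L_2(0.6)
P(0.6) = 2.222222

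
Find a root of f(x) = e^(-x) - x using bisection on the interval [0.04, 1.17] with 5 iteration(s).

f(x) = e^(-x) - x
Initial interval: [0.04, 1.17]

Iteration 1:
  c_1 = (0.040000 + 1.170000)/2 = 0.605000
  f(c_1) = f(0.605000) = -0.058926
  f(a) × f(c) < 0, new interval: [0.040000, 0.605000]
Iteration 2:
  c_2 = (0.040000 + 0.605000)/2 = 0.322500
  f(c_2) = f(0.322500) = 0.401836
  f(a) × f(c) ≥ 0, new interval: [0.322500, 0.605000]
Iteration 3:
  c_3 = (0.322500 + 0.605000)/2 = 0.463750
  f(c_3) = f(0.463750) = 0.165171
  f(a) × f(c) ≥ 0, new interval: [0.463750, 0.605000]
Iteration 4:
  c_4 = (0.463750 + 0.605000)/2 = 0.534375
  f(c_4) = f(0.534375) = 0.051660
  f(a) × f(c) ≥ 0, new interval: [0.534375, 0.605000]
Iteration 5:
  c_5 = (0.534375 + 0.605000)/2 = 0.569688
  f(c_5) = f(0.569688) = -0.003985
  f(a) × f(c) < 0, new interval: [0.534375, 0.569688]

After 5 iteration(s), the approximation is c_5 = 0.569688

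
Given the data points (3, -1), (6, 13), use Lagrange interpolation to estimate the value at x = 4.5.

Lagrange interpolation formula:
P(x) = Σ yᵢ × Lᵢ(x)
where Lᵢ(x) = Π_{j≠i} (x - xⱼ)/(xᵢ - xⱼ)

L_0(4.5) = (4.5 - 6)/(3 - 6) = 0.500000
L_1(4.5) = (4.5 - 3)/(6 - 3) = 0.500000

P(4.5) = (-1)×L_0(4.5) + 13×L_1(4.5)
P(4.5) = 6.000000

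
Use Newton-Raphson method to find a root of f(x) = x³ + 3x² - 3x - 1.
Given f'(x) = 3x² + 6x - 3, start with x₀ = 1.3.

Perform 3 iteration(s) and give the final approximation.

f(x) = x³ + 3x² - 3x - 1
f'(x) = 3x² + 6x - 3
x₀ = 1.3

Newton-Raphson formula: x_{n+1} = x_n - f(x_n)/f'(x_n)

Iteration 1:
  f(1.300000) = 2.367000
  f'(1.300000) = 9.870000
  x_1 = 1.300000 - 2.367000/9.870000 = 1.060182
Iteration 2:
  f(1.060182) = 0.383044
  f'(1.060182) = 6.733054
  x_2 = 1.060182 - 0.383044/6.733054 = 1.003292
Iteration 3:
  f(1.003292) = 0.019819
  f'(1.003292) = 6.039541
  x_3 = 1.003292 - 0.019819/6.039541 = 1.000011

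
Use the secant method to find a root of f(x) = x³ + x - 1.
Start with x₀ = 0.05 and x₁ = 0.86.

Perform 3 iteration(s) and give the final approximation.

f(x) = x³ + x - 1
x₀ = 0.05, x₁ = 0.86

Secant formula: x_{n+1} = x_n - f(x_n)(x_n - x_{n-1})/(f(x_n) - f(x_{n-1}))

Iteration 1:
  f(0.050000) = -0.949875
  f(0.860000) = 0.496056
  x_2 = 0.860000 - 0.496056×(0.860000 - 0.050000)/(0.496056 - (-0.949875))
       = 0.582113
Iteration 2:
  f(0.860000) = 0.496056
  f(0.582113) = -0.220635
  x_3 = 0.582113 - (-0.220635)×(0.582113 - 0.860000)/(-0.220635 - 0.496056)
       = 0.667661
Iteration 3:
  f(0.582113) = -0.220635
  f(0.667661) = -0.034715
  x_4 = 0.667661 - (-0.034715)×(0.667661 - 0.582113)/(-0.034715 - (-0.220635))
       = 0.683635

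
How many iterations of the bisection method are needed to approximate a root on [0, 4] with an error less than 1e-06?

We need (b-a)/2^n ≤ 1e-06
(4 - 0)/2^n ≤ 1e-06
4/2^n ≤ 1e-06
2^n ≥ 4000000
n ≥ log₂(4000000) = 21.93
n ≥ 22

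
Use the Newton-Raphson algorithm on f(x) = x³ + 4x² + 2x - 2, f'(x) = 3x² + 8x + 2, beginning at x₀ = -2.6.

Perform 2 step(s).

f(x) = x³ + 4x² + 2x - 2
f'(x) = 3x² + 8x + 2
x₀ = -2.6

Newton-Raphson formula: x_{n+1} = x_n - f(x_n)/f'(x_n)

Iteration 1:
  f(-2.600000) = 2.264000
  f'(-2.600000) = 1.480000
  x_1 = -2.600000 - 2.264000/1.480000 = -4.129730
Iteration 2:
  f(-4.129730) = -12.471957
  f'(-4.129730) = 20.126165
  x_2 = -4.129730 - (-12.471957)/20.126165 = -3.510041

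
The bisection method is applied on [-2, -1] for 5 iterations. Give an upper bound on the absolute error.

Bisection error bound: |error| ≤ (b-a)/2^n
|error| ≤ (-1 - (-2))/2^5 = 1/2^5
|error| ≤ 0.0312500000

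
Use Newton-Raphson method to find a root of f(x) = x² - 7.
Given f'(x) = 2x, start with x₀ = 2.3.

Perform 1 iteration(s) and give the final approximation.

f(x) = x² - 7
f'(x) = 2x
x₀ = 2.3

Newton-Raphson formula: x_{n+1} = x_n - f(x_n)/f'(x_n)

Iteration 1:
  f(2.300000) = -1.710000
  f'(2.300000) = 4.600000
  x_1 = 2.300000 - (-1.710000)/4.600000 = 2.671739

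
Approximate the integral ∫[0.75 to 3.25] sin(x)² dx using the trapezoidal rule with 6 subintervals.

f(x) = sin(x)²
a = 0.75, b = 3.25, n = 6
h = (b - a)/n = 0.416667

Trapezoidal rule: (h/2)[f(x₀) + 2f(x₁) + 2f(x₂) + ... + f(xₙ)]

x_0 = 0.7500, f(x_0) = 0.464631, coefficient = 1
x_1 = 1.1667, f(x_1) = 0.845379, coefficient = 2
x_2 = 1.5833, f(x_2) = 0.999843, coefficient = 2
x_3 = 2.0000, f(x_3) = 0.826822, coefficient = 2
x_4 = 2.4167, f(x_4) = 0.439675, coefficient = 2
x_5 = 2.8333, f(x_5) = 0.092052, coefficient = 2
x_6 = 3.2500, f(x_6) = 0.011706, coefficient = 1

I ≈ (0.416667/2) × 6.883879 = 1.434141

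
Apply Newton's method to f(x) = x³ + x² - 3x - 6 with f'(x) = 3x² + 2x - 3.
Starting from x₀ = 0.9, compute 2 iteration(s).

f(x) = x³ + x² - 3x - 6
f'(x) = 3x² + 2x - 3
x₀ = 0.9

Newton-Raphson formula: x_{n+1} = x_n - f(x_n)/f'(x_n)

Iteration 1:
  f(0.900000) = -7.161000
  f'(0.900000) = 1.230000
  x_1 = 0.900000 - (-7.161000)/1.230000 = 6.721951
Iteration 2:
  f(6.721951) = 322.747641
  f'(6.721951) = 145.997787
  x_2 = 6.721951 - 322.747641/145.997787 = 4.511317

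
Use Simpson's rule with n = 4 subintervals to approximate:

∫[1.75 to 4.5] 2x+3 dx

f(x) = 2x+3
a = 1.75, b = 4.5, n = 4
h = (b - a)/n = 0.687500

Simpson's rule: (h/3)[f(x₀) + 4f(x₁) + 2f(x₂) + ... + f(xₙ)]

x_0 = 1.7500, f(x_0) = 6.500000, coefficient = 1
x_1 = 2.4375, f(x_1) = 7.875000, coefficient = 4
x_2 = 3.1250, f(x_2) = 9.250000, coefficient = 2
x_3 = 3.8125, f(x_3) = 10.625000, coefficient = 4
x_4 = 4.5000, f(x_4) = 12.000000, coefficient = 1

I ≈ (0.687500/3) × 111.000000 = 25.437500
Exact value: 25.437500
Error: 0.000000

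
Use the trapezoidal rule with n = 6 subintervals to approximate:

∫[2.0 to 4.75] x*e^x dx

f(x) = x*e^x
a = 2.0, b = 4.75, n = 6
h = (b - a)/n = 0.458333

Trapezoidal rule: (h/2)[f(x₀) + 2f(x₁) + 2f(x₂) + ... + f(xₙ)]

x_0 = 2.0000, f(x_0) = 14.778112, coefficient = 1
x_1 = 2.4583, f(x_1) = 28.726411, coefficient = 2
x_2 = 2.9167, f(x_2) = 53.898793, coefficient = 2
x_3 = 3.3750, f(x_3) = 98.631958, coefficient = 2
x_4 = 3.8333, f(x_4) = 177.162622, coefficient = 2
x_5 = 4.2917, f(x_5) = 313.670109, coefficient = 2
x_6 = 4.7500, f(x_6) = 549.025352, coefficient = 1

I ≈ (0.458333/2) × 1907.983249 = 437.246161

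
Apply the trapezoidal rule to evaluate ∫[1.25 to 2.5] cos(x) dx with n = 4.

f(x) = cos(x)
a = 1.25, b = 2.5, n = 4
h = (b - a)/n = 0.312500

Trapezoidal rule: (h/2)[f(x₀) + 2f(x₁) + 2f(x₂) + ... + f(xₙ)]

x_0 = 1.2500, f(x_0) = 0.315322, coefficient = 1
x_1 = 1.5625, f(x_1) = 0.008296, coefficient = 2
x_2 = 1.8750, f(x_2) = -0.299534, coefficient = 2
x_3 = 2.1875, f(x_3) = -0.578349, coefficient = 2
x_4 = 2.5000, f(x_4) = -0.801144, coefficient = 1

I ≈ (0.312500/2) × -2.224994 = -0.347655
Exact value: -0.350512
Error: 0.002857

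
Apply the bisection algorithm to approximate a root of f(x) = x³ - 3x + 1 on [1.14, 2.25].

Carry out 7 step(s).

f(x) = x³ - 3x + 1
Initial interval: [1.14, 2.25]

Iteration 1:
  c_1 = (1.140000 + 2.250000)/2 = 1.695000
  f(c_1) = f(1.695000) = 0.784777
  f(a) × f(c) < 0, new interval: [1.140000, 1.695000]
Iteration 2:
  c_2 = (1.140000 + 1.695000)/2 = 1.417500
  f(c_2) = f(1.417500) = -0.404308
  f(a) × f(c) ≥ 0, new interval: [1.417500, 1.695000]
Iteration 3:
  c_3 = (1.417500 + 1.695000)/2 = 1.556250
  f(c_3) = f(1.556250) = 0.100354
  f(a) × f(c) < 0, new interval: [1.417500, 1.556250]
Iteration 4:
  c_4 = (1.417500 + 1.556250)/2 = 1.486875
  f(c_4) = f(1.486875) = -0.173446
  f(a) × f(c) ≥ 0, new interval: [1.486875, 1.556250]
Iteration 5:
  c_5 = (1.486875 + 1.556250)/2 = 1.521562
  f(c_5) = f(1.521562) = -0.042038
  f(a) × f(c) ≥ 0, new interval: [1.521562, 1.556250]
Iteration 6:
  c_6 = (1.521562 + 1.556250)/2 = 1.538906
  f(c_6) = f(1.538906) = 0.027769
  f(a) × f(c) < 0, new interval: [1.521562, 1.538906]
Iteration 7:
  c_7 = (1.521562 + 1.538906)/2 = 1.530234
  f(c_7) = f(1.530234) = -0.007480
  f(a) × f(c) ≥ 0, new interval: [1.530234, 1.538906]

After 7 iteration(s), the approximation is c_7 = 1.530234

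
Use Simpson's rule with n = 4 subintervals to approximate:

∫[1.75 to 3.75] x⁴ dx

f(x) = x⁴
a = 1.75, b = 3.75, n = 4
h = (b - a)/n = 0.500000

Simpson's rule: (h/3)[f(x₀) + 4f(x₁) + 2f(x₂) + ... + f(xₙ)]

x_0 = 1.7500, f(x_0) = 9.378906, coefficient = 1
x_1 = 2.2500, f(x_1) = 25.628906, coefficient = 4
x_2 = 2.7500, f(x_2) = 57.191406, coefficient = 2
x_3 = 3.2500, f(x_3) = 111.566406, coefficient = 4
x_4 = 3.7500, f(x_4) = 197.753906, coefficient = 1

I ≈ (0.500000/3) × 870.296875 = 145.049479
Exact value: 145.032813
Error: 0.016667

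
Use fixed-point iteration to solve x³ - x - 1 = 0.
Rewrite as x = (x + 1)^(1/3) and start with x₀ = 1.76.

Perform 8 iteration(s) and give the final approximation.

Equation: x³ - x - 1 = 0
Fixed-point form: x = (x + 1)^(1/3)
x₀ = 1.76

x_1 = g(1.760000) = 1.402716
x_2 = g(1.402716) = 1.339371
x_3 = g(1.339371) = 1.327495
x_4 = g(1.327495) = 1.325245
x_5 = g(1.325245) = 1.324818
x_6 = g(1.324818) = 1.324737
x_7 = g(1.324737) = 1.324722
x_8 = g(1.324722) = 1.324719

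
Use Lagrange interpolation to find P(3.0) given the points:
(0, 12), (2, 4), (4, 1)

Lagrange interpolation formula:
P(x) = Σ yᵢ × Lᵢ(x)
where Lᵢ(x) = Π_{j≠i} (x - xⱼ)/(xᵢ - xⱼ)

L_0(3.0) = (3.0 - 2)/(0 - 2) × (3.0 - 4)/(0 - 4) = -0.125000
L_1(3.0) = (3.0 - 0)/(2 - 0) × (3.0 - 4)/(2 - 4) = 0.750000
L_2(3.0) = (3.0 - 0)/(4 - 0) × (3.0 - 2)/(4 - 2) = 0.375000

P(3.0) = 12×L_0(3.0) + 4×L_1(3.0) + 1×L_2(3.0)
P(3.0) = 1.875000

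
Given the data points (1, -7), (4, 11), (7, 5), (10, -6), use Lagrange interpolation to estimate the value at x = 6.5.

Lagrange interpolation formula:
P(x) = Σ yᵢ × Lᵢ(x)
where Lᵢ(x) = Π_{j≠i} (x - xⱼ)/(xᵢ - xⱼ)

L_0(6.5) = (6.5 - 4)/(1 - 4) × (6.5 - 7)/(1 - 7) × (6.5 - 10)/(1 - 10) = -0.027006
L_1(6.5) = (6.5 - 1)/(4 - 1) × (6.5 - 7)/(4 - 7) × (6.5 - 10)/(4 - 10) = 0.178241
L_2(6.5) = (6.5 - 1)/(7 - 1) × (6.5 - 4)/(7 - 4) × (6.5 - 10)/(7 - 10) = 0.891204
L_3(6.5) = (6.5 - 1)/(10 - 1) × (6.5 - 4)/(10 - 4) × (6.5 - 7)/(10 - 7) = -0.042438

P(6.5) = (-7)×L_0(6.5) + 11×L_1(6.5) + 5×L_2(6.5) + (-6)×L_3(6.5)
P(6.5) = 6.860340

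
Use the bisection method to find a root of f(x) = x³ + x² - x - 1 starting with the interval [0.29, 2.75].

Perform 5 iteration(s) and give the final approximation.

f(x) = x³ + x² - x - 1
Initial interval: [0.29, 2.75]

Iteration 1:
  c_1 = (0.290000 + 2.750000)/2 = 1.520000
  f(c_1) = f(1.520000) = 3.302208
  f(a) × f(c) < 0, new interval: [0.290000, 1.520000]
Iteration 2:
  c_2 = (0.290000 + 1.520000)/2 = 0.905000
  f(c_2) = f(0.905000) = -0.344757
  f(a) × f(c) ≥ 0, new interval: [0.905000, 1.520000]
Iteration 3:
  c_3 = (0.905000 + 1.520000)/2 = 1.212500
  f(c_3) = f(1.212500) = 1.040221
  f(a) × f(c) < 0, new interval: [0.905000, 1.212500]
Iteration 4:
  c_4 = (0.905000 + 1.212500)/2 = 1.058750
  f(c_4) = f(1.058750) = 0.249009
  f(a) × f(c) < 0, new interval: [0.905000, 1.058750]
Iteration 5:
  c_5 = (0.905000 + 1.058750)/2 = 0.981875
  f(c_5) = f(0.981875) = -0.071192
  f(a) × f(c) ≥ 0, new interval: [0.981875, 1.058750]

After 5 iteration(s), the approximation is c_5 = 0.981875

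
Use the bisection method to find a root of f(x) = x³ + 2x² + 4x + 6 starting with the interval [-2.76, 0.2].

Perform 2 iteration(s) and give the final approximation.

f(x) = x³ + 2x² + 4x + 6
Initial interval: [-2.76, 0.2]

Iteration 1:
  c_1 = (-2.760000 + 0.200000)/2 = -1.280000
  f(c_1) = f(-1.280000) = 2.059648
  f(a) × f(c) < 0, new interval: [-2.760000, -1.280000]
Iteration 2:
  c_2 = (-2.760000 + (-1.280000))/2 = -2.020000
  f(c_2) = f(-2.020000) = -2.161608
  f(a) × f(c) ≥ 0, new interval: [-2.020000, -1.280000]

After 2 iteration(s), the approximation is c_2 = -2.020000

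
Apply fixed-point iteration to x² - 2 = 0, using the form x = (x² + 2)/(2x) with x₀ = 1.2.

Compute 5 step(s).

Equation: x² - 2 = 0
Fixed-point form: x = (x² + 2)/(2x)
x₀ = 1.2

x_1 = g(1.200000) = 1.433333
x_2 = g(1.433333) = 1.414341
x_3 = g(1.414341) = 1.414214
x_4 = g(1.414214) = 1.414214
x_5 = g(1.414214) = 1.414214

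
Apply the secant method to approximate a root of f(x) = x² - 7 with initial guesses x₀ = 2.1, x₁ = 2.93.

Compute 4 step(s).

f(x) = x² - 7
x₀ = 2.1, x₁ = 2.93

Secant formula: x_{n+1} = x_n - f(x_n)(x_n - x_{n-1})/(f(x_n) - f(x_{n-1}))

Iteration 1:
  f(2.100000) = -2.590000
  f(2.930000) = 1.584900
  x_2 = 2.930000 - 1.584900×(2.930000 - 2.100000)/(1.584900 - (-2.590000))
       = 2.614911
Iteration 2:
  f(2.930000) = 1.584900
  f(2.614911) = -0.162243
  x_3 = 2.614911 - (-0.162243)×(2.614911 - 2.930000)/(-0.162243 - 1.584900)
       = 2.644170
Iteration 3:
  f(2.614911) = -0.162243
  f(2.644170) = -0.008363
  x_4 = 2.644170 - (-0.008363)×(2.644170 - 2.614911)/(-0.008363 - (-0.162243))
       = 2.645761
Iteration 4:
  f(2.644170) = -0.008363
  f(2.645761) = 0.000049
  x_5 = 2.645761 - 0.000049×(2.645761 - 2.644170)/(0.000049 - (-0.008363))
       = 2.645751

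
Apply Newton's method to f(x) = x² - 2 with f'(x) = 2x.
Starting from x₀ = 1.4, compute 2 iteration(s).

f(x) = x² - 2
f'(x) = 2x
x₀ = 1.4

Newton-Raphson formula: x_{n+1} = x_n - f(x_n)/f'(x_n)

Iteration 1:
  f(1.400000) = -0.040000
  f'(1.400000) = 2.800000
  x_1 = 1.400000 - (-0.040000)/2.800000 = 1.414286
Iteration 2:
  f(1.414286) = 0.000204
  f'(1.414286) = 2.828571
  x_2 = 1.414286 - 0.000204/2.828571 = 1.414214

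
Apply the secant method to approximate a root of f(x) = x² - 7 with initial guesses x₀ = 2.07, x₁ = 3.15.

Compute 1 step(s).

f(x) = x² - 7
x₀ = 2.07, x₁ = 3.15

Secant formula: x_{n+1} = x_n - f(x_n)(x_n - x_{n-1})/(f(x_n) - f(x_{n-1}))

Iteration 1:
  f(2.070000) = -2.715100
  f(3.150000) = 2.922500
  x_2 = 3.150000 - 2.922500×(3.150000 - 2.070000)/(2.922500 - (-2.715100))
       = 2.590134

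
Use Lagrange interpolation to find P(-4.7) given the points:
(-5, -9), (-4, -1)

Lagrange interpolation formula:
P(x) = Σ yᵢ × Lᵢ(x)
where Lᵢ(x) = Π_{j≠i} (x - xⱼ)/(xᵢ - xⱼ)

L_0(-4.7) = (-4.7 - (-4))/(-5 - (-4)) = 0.700000
L_1(-4.7) = (-4.7 - (-5))/(-4 - (-5)) = 0.300000

P(-4.7) = (-9)×L_0(-4.7) + (-1)×L_1(-4.7)
P(-4.7) = -6.600000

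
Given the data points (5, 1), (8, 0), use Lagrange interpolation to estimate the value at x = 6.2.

Lagrange interpolation formula:
P(x) = Σ yᵢ × Lᵢ(x)
where Lᵢ(x) = Π_{j≠i} (x - xⱼ)/(xᵢ - xⱼ)

L_0(6.2) = (6.2 - 8)/(5 - 8) = 0.600000
L_1(6.2) = (6.2 - 5)/(8 - 5) = 0.400000

P(6.2) = 1×L_0(6.2) + 0×L_1(6.2)
P(6.2) = 0.600000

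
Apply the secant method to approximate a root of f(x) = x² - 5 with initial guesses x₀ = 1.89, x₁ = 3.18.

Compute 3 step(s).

f(x) = x² - 5
x₀ = 1.89, x₁ = 3.18

Secant formula: x_{n+1} = x_n - f(x_n)(x_n - x_{n-1})/(f(x_n) - f(x_{n-1}))

Iteration 1:
  f(1.890000) = -1.427900
  f(3.180000) = 5.112400
  x_2 = 3.180000 - 5.112400×(3.180000 - 1.890000)/(5.112400 - (-1.427900))
       = 2.171637
Iteration 2:
  f(3.180000) = 5.112400
  f(2.171637) = -0.283992
  x_3 = 2.171637 - (-0.283992)×(2.171637 - 3.180000)/(-0.283992 - 5.112400)
       = 2.224704
Iteration 3:
  f(2.171637) = -0.283992
  f(2.224704) = -0.050694
  x_4 = 2.224704 - (-0.050694)×(2.224704 - 2.171637)/(-0.050694 - (-0.283992))
       = 2.236235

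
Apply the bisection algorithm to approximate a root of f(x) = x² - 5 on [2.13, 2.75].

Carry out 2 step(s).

f(x) = x² - 5
Initial interval: [2.13, 2.75]

Iteration 1:
  c_1 = (2.130000 + 2.750000)/2 = 2.440000
  f(c_1) = f(2.440000) = 0.953600
  f(a) × f(c) < 0, new interval: [2.130000, 2.440000]
Iteration 2:
  c_2 = (2.130000 + 2.440000)/2 = 2.285000
  f(c_2) = f(2.285000) = 0.221225
  f(a) × f(c) < 0, new interval: [2.130000, 2.285000]

After 2 iteration(s), the approximation is c_2 = 2.285000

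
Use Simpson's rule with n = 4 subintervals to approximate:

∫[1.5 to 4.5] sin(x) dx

f(x) = sin(x)
a = 1.5, b = 4.5, n = 4
h = (b - a)/n = 0.750000

Simpson's rule: (h/3)[f(x₀) + 4f(x₁) + 2f(x₂) + ... + f(xₙ)]

x_0 = 1.5000, f(x_0) = 0.997495, coefficient = 1
x_1 = 2.2500, f(x_1) = 0.778073, coefficient = 4
x_2 = 3.0000, f(x_2) = 0.141120, coefficient = 2
x_3 = 3.7500, f(x_3) = -0.571561, coefficient = 4
x_4 = 4.5000, f(x_4) = -0.977530, coefficient = 1

I ≈ (0.750000/3) × 1.128252 = 0.282063
Exact value: 0.281533
Error: 0.000530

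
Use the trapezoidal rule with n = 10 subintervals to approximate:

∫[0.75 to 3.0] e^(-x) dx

f(x) = e^(-x)
a = 0.75, b = 3.0, n = 10
h = (b - a)/n = 0.225000

Trapezoidal rule: (h/2)[f(x₀) + 2f(x₁) + 2f(x₂) + ... + f(xₙ)]

x_0 = 0.7500, f(x_0) = 0.472367, coefficient = 1
x_1 = 0.9750, f(x_1) = 0.377192, coefficient = 2
x_2 = 1.2000, f(x_2) = 0.301194, coefficient = 2
x_3 = 1.4250, f(x_3) = 0.240508, coefficient = 2
x_4 = 1.6500, f(x_4) = 0.192050, coefficient = 2
x_5 = 1.8750, f(x_5) = 0.153355, coefficient = 2
x_6 = 2.1000, f(x_6) = 0.122456, coefficient = 2
x_7 = 2.3250, f(x_7) = 0.097783, coefficient = 2
x_8 = 2.5500, f(x_8) = 0.078082, coefficient = 2
x_9 = 2.7750, f(x_9) = 0.062349, coefficient = 2
x_10 = 3.0000, f(x_10) = 0.049787, coefficient = 1

I ≈ (0.225000/2) × 3.772095 = 0.424361
Exact value: 0.422579
Error: 0.001781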